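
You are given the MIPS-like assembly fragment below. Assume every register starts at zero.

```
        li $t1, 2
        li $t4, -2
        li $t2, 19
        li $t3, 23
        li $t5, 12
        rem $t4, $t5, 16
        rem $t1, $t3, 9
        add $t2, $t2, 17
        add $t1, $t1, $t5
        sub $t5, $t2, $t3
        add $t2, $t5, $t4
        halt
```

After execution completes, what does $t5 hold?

$t1=2
$t4=-2
$t2=19
$t3=23
$t5=12
$t4=12%16=12
$t1=23%9=5
$t2=19+17=36
$t1=5+12=17
$t5=36-23=13
$t2=13+12=25
halt.

13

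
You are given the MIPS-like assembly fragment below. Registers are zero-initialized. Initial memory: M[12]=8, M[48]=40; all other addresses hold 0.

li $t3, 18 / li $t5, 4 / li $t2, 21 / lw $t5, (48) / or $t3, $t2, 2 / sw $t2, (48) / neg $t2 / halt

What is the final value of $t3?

23

after li $t3, 18: $t3=18
after li $t5, 4: $t5=4
after li $t2, 21: $t2=21
after lw $t5, (48): $t5=M[48]=40
after or $t3, $t2, 2: $t3=21|2=23
sw $t2, (48) → M[48]=21
after neg $t2: $t2=-(21)=-21
halt.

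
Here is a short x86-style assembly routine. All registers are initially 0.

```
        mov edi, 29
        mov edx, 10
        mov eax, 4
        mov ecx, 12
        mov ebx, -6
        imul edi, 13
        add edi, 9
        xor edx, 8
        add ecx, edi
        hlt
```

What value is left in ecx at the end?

398

mov edi, 29 → edi=29
mov edx, 10 → edx=10
mov eax, 4 → eax=4
mov ecx, 12 → ecx=12
mov ebx, -6 → ebx=-6
imul edi, 13 → edi=29*13=377
add edi, 9 → edi=377+9=386
xor edx, 8 → edx=10^8=2
add ecx, edi → ecx=12+386=398
halt.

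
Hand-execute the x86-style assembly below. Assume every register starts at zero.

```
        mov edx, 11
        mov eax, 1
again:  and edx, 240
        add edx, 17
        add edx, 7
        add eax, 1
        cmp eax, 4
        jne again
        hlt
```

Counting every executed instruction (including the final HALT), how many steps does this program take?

mov edx, 11 → edx=11
mov eax, 1 → eax=1
and edx, 240 → edx=11&240=0
add edx, 17 → edx=0+17=17
add edx, 7 → edx=17+7=24
add eax, 1 → eax=1+1=2
cmp eax, 4  (cmp 2,4)
jne again: taken
and edx, 240 → edx=24&240=16
add edx, 17 → edx=16+17=33
add edx, 7 → edx=33+7=40
add eax, 1 → eax=2+1=3
cmp eax, 4  (cmp 3,4)
jne again: taken
and edx, 240 → edx=40&240=32
add edx, 17 → edx=32+17=49
add edx, 7 → edx=49+7=56
add eax, 1 → eax=3+1=4
cmp eax, 4  (cmp 4,4)
jne again: not taken
halt.
Total executed instructions: 21.

21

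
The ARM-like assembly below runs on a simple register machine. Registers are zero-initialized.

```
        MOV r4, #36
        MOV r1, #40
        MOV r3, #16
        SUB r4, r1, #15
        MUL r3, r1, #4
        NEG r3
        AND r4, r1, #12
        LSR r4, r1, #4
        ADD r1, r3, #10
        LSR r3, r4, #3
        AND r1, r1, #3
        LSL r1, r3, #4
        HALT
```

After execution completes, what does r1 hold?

r4=36
r1=40
r3=16
r4=40-15=25
r3=40*4=160
r3=-(160)=-160
r4=40&12=8
r4=40>>4=2
r1=(-160)+10=-150
r3=2>>3=0
r1=(-150)&3=2
r1=0<<4=0
halt.

0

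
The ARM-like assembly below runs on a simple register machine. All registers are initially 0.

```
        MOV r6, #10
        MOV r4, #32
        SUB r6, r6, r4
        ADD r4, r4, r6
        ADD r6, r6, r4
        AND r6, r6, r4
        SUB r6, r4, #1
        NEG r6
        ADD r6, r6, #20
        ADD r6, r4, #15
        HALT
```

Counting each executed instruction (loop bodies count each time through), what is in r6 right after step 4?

-22

r6=10
r4=32
r6=10-32=-22
r4=32+(-22)=10
After step 4: r6 = -22.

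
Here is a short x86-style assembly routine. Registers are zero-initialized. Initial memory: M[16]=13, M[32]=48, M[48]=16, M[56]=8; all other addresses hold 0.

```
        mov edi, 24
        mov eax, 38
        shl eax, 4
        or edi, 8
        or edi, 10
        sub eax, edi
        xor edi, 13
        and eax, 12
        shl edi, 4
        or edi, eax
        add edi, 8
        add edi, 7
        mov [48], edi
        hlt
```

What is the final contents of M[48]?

387

mov edi, 24 → edi=24
mov eax, 38 → eax=38
shl eax, 4 → eax=38<<4=608
or edi, 8 → edi=24|8=24
or edi, 10 → edi=24|10=26
sub eax, edi → eax=608-26=582
xor edi, 13 → edi=26^13=23
and eax, 12 → eax=582&12=4
shl edi, 4 → edi=23<<4=368
or edi, eax → edi=368|4=372
add edi, 8 → edi=372+8=380
add edi, 7 → edi=380+7=387
mov [48], edi → M[48]=387
halt.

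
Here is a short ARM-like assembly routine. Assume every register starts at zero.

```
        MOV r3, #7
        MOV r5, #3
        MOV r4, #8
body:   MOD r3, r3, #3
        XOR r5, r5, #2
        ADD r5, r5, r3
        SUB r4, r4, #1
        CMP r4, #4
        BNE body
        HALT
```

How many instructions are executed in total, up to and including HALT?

28

after MOV r3, #7: r3=7
after MOV r5, #3: r5=3
after MOV r4, #8: r4=8
after MOD r3, r3, #3: r3=7%3=1
after XOR r5, r5, #2: r5=3^2=1
after ADD r5, r5, r3: r5=1+1=2
after SUB r4, r4, #1: r4=8-1=7
CMP r4, #4  (cmp 7,4)
BNE body: taken
after MOD r3, r3, #3: r3=1%3=1
after XOR r5, r5, #2: r5=2^2=0
after ADD r5, r5, r3: r5=0+1=1
after SUB r4, r4, #1: r4=7-1=6
CMP r4, #4  (cmp 6,4)
BNE body: taken
after MOD r3, r3, #3: r3=1%3=1
after XOR r5, r5, #2: r5=1^2=3
after ADD r5, r5, r3: r5=3+1=4
after SUB r4, r4, #1: r4=6-1=5
CMP r4, #4  (cmp 5,4)
BNE body: taken
after MOD r3, r3, #3: r3=1%3=1
after XOR r5, r5, #2: r5=4^2=6
after ADD r5, r5, r3: r5=6+1=7
after SUB r4, r4, #1: r4=5-1=4
CMP r4, #4  (cmp 4,4)
BNE body: not taken
halt.
Total executed instructions: 28.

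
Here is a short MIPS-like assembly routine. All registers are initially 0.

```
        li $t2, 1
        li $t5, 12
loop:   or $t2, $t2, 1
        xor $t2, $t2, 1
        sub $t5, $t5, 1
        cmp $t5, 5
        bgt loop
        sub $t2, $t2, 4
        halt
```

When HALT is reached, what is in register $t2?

after li $t2, 1: $t2=1
after li $t5, 12: $t5=12
after or $t2, $t2, 1: $t2=1|1=1
after xor $t2, $t2, 1: $t2=1^1=0
after sub $t5, $t5, 1: $t5=12-1=11
cmp $t5, 5  (cmp 11,5)
bgt loop: taken
after or $t2, $t2, 1: $t2=0|1=1
after xor $t2, $t2, 1: $t2=1^1=0
after sub $t5, $t5, 1: $t5=11-1=10
cmp $t5, 5  (cmp 10,5)
bgt loop: taken
after or $t2, $t2, 1: $t2=0|1=1
after xor $t2, $t2, 1: $t2=1^1=0
after sub $t5, $t5, 1: $t5=10-1=9
cmp $t5, 5  (cmp 9,5)
bgt loop: taken
after or $t2, $t2, 1: $t2=0|1=1
after xor $t2, $t2, 1: $t2=1^1=0
after sub $t5, $t5, 1: $t5=9-1=8
cmp $t5, 5  (cmp 8,5)
bgt loop: taken
after or $t2, $t2, 1: $t2=0|1=1
after xor $t2, $t2, 1: $t2=1^1=0
after sub $t5, $t5, 1: $t5=8-1=7
cmp $t5, 5  (cmp 7,5)
bgt loop: taken
after or $t2, $t2, 1: $t2=0|1=1
after xor $t2, $t2, 1: $t2=1^1=0
after sub $t5, $t5, 1: $t5=7-1=6
cmp $t5, 5  (cmp 6,5)
bgt loop: taken
after or $t2, $t2, 1: $t2=0|1=1
after xor $t2, $t2, 1: $t2=1^1=0
after sub $t5, $t5, 1: $t5=6-1=5
cmp $t5, 5  (cmp 5,5)
bgt loop: not taken
after sub $t2, $t2, 4: $t2=0-4=-4
halt.

-4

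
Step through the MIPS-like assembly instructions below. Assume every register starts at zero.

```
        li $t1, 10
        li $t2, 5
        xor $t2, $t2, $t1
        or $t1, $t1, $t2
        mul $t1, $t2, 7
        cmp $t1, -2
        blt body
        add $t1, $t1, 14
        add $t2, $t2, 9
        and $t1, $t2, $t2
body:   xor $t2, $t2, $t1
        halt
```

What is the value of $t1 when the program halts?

li $t1, 10 → $t1=10
li $t2, 5 → $t2=5
xor $t2, $t2, $t1 → $t2=5^10=15
or $t1, $t1, $t2 → $t1=10|15=15
mul $t1, $t2, 7 → $t1=15*7=105
cmp $t1, -2  (cmp 105,-2)
blt body: not taken
add $t1, $t1, 14 → $t1=105+14=119
add $t2, $t2, 9 → $t2=15+9=24
and $t1, $t2, $t2 → $t1=24&24=24
xor $t2, $t2, $t1 → $t2=24^24=0
halt.

24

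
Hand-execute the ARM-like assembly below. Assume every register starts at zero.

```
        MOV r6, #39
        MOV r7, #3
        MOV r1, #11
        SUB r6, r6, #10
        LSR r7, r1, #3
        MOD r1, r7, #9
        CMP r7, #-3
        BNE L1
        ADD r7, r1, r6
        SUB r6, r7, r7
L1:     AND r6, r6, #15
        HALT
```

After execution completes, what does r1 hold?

1

MOV r6, #39 → r6=39
MOV r7, #3 → r7=3
MOV r1, #11 → r1=11
SUB r6, r6, #10 → r6=39-10=29
LSR r7, r1, #3 → r7=11>>3=1
MOD r1, r7, #9 → r1=1%9=1
CMP r7, #-3  (cmp 1,-3)
BNE L1: taken
AND r6, r6, #15 → r6=29&15=13
halt.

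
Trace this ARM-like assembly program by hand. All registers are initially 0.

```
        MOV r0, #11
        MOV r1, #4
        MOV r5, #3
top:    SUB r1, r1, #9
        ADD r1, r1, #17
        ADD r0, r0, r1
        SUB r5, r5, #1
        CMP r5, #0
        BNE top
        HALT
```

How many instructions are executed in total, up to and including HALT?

22

MOV r0, #11 → r0=11
MOV r1, #4 → r1=4
MOV r5, #3 → r5=3
SUB r1, r1, #9 → r1=4-9=-5
ADD r1, r1, #17 → r1=(-5)+17=12
ADD r0, r0, r1 → r0=11+12=23
SUB r5, r5, #1 → r5=3-1=2
CMP r5, #0  (cmp 2,0)
BNE top: taken
SUB r1, r1, #9 → r1=12-9=3
ADD r1, r1, #17 → r1=3+17=20
ADD r0, r0, r1 → r0=23+20=43
SUB r5, r5, #1 → r5=2-1=1
CMP r5, #0  (cmp 1,0)
BNE top: taken
SUB r1, r1, #9 → r1=20-9=11
ADD r1, r1, #17 → r1=11+17=28
ADD r0, r0, r1 → r0=43+28=71
SUB r5, r5, #1 → r5=1-1=0
CMP r5, #0  (cmp 0,0)
BNE top: not taken
halt.
Total executed instructions: 22.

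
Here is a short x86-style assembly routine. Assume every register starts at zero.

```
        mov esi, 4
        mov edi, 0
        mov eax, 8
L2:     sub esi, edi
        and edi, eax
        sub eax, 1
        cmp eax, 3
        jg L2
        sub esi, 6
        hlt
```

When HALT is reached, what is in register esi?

mov esi, 4 → esi=4
mov edi, 0 → edi=0
mov eax, 8 → eax=8
sub esi, edi → esi=4-0=4
and edi, eax → edi=0&8=0
sub eax, 1 → eax=8-1=7
cmp eax, 3  (cmp 7,3)
jg L2: taken
sub esi, edi → esi=4-0=4
and edi, eax → edi=0&7=0
sub eax, 1 → eax=7-1=6
cmp eax, 3  (cmp 6,3)
jg L2: taken
sub esi, edi → esi=4-0=4
and edi, eax → edi=0&6=0
sub eax, 1 → eax=6-1=5
cmp eax, 3  (cmp 5,3)
jg L2: taken
sub esi, edi → esi=4-0=4
and edi, eax → edi=0&5=0
sub eax, 1 → eax=5-1=4
cmp eax, 3  (cmp 4,3)
jg L2: taken
sub esi, edi → esi=4-0=4
and edi, eax → edi=0&4=0
sub eax, 1 → eax=4-1=3
cmp eax, 3  (cmp 3,3)
jg L2: not taken
sub esi, 6 → esi=4-6=-2
halt.

-2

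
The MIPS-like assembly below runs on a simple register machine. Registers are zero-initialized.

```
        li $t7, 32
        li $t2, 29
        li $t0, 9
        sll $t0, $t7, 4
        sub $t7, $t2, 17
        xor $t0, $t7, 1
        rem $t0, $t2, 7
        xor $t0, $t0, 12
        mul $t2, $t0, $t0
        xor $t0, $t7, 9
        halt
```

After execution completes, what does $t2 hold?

169

li $t7, 32 → $t7=32
li $t2, 29 → $t2=29
li $t0, 9 → $t0=9
sll $t0, $t7, 4 → $t0=32<<4=512
sub $t7, $t2, 17 → $t7=29-17=12
xor $t0, $t7, 1 → $t0=12^1=13
rem $t0, $t2, 7 → $t0=29%7=1
xor $t0, $t0, 12 → $t0=1^12=13
mul $t2, $t0, $t0 → $t2=13*13=169
xor $t0, $t7, 9 → $t0=12^9=5
halt.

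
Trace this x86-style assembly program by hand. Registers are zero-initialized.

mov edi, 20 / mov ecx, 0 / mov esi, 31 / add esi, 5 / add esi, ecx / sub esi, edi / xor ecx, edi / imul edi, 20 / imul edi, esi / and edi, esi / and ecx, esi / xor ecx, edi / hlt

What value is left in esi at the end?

16

edi=20
ecx=0
esi=31
esi=31+5=36
esi=36+0=36
esi=36-20=16
ecx=0^20=20
edi=20*20=400
edi=400*16=6400
edi=6400&16=0
ecx=20&16=16
ecx=16^0=16
halt.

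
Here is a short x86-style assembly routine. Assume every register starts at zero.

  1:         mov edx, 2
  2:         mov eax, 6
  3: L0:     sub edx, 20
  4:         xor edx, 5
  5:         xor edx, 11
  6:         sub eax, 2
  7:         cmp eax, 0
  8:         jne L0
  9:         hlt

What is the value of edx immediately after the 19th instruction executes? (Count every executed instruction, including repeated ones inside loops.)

after mov edx, 2: edx=2
after mov eax, 6: eax=6
after sub edx, 20: edx=2-20=-18
after xor edx, 5: edx=(-18)^5=-21
after xor edx, 11: edx=(-21)^11=-32
after sub eax, 2: eax=6-2=4
cmp eax, 0  (cmp 4,0)
jne L0: taken
after sub edx, 20: edx=(-32)-20=-52
after xor edx, 5: edx=(-52)^5=-55
after xor edx, 11: edx=(-55)^11=-62
after sub eax, 2: eax=4-2=2
cmp eax, 0  (cmp 2,0)
jne L0: taken
after sub edx, 20: edx=(-62)-20=-82
after xor edx, 5: edx=(-82)^5=-85
after xor edx, 11: edx=(-85)^11=-96
after sub eax, 2: eax=2-2=0
cmp eax, 0  (cmp 0,0)
After step 19: edx = -96.

-96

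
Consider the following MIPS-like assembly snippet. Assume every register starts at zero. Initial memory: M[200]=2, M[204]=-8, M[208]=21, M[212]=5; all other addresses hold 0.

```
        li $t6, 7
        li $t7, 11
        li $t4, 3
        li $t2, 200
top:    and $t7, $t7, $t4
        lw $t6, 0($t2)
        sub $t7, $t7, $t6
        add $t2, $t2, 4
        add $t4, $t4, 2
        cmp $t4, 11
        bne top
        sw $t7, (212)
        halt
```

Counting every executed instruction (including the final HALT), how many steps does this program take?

34

li $t6, 7 → $t6=7
li $t7, 11 → $t7=11
li $t4, 3 → $t4=3
li $t2, 200 → $t2=200
and $t7, $t7, $t4 → $t7=11&3=3
lw $t6, 0($t2) → $t6=M[200]=2
sub $t7, $t7, $t6 → $t7=3-2=1
add $t2, $t2, 4 → $t2=200+4=204
add $t4, $t4, 2 → $t4=3+2=5
cmp $t4, 11  (cmp 5,11)
bne top: taken
and $t7, $t7, $t4 → $t7=1&5=1
lw $t6, 0($t2) → $t6=M[204]=-8
sub $t7, $t7, $t6 → $t7=1-(-8)=9
add $t2, $t2, 4 → $t2=204+4=208
add $t4, $t4, 2 → $t4=5+2=7
cmp $t4, 11  (cmp 7,11)
bne top: taken
and $t7, $t7, $t4 → $t7=9&7=1
lw $t6, 0($t2) → $t6=M[208]=21
sub $t7, $t7, $t6 → $t7=1-21=-20
add $t2, $t2, 4 → $t2=208+4=212
add $t4, $t4, 2 → $t4=7+2=9
cmp $t4, 11  (cmp 9,11)
bne top: taken
and $t7, $t7, $t4 → $t7=(-20)&9=8
lw $t6, 0($t2) → $t6=M[212]=5
sub $t7, $t7, $t6 → $t7=8-5=3
add $t2, $t2, 4 → $t2=212+4=216
add $t4, $t4, 2 → $t4=9+2=11
cmp $t4, 11  (cmp 11,11)
bne top: not taken
sw $t7, (212) → M[212]=3
halt.
Total executed instructions: 34.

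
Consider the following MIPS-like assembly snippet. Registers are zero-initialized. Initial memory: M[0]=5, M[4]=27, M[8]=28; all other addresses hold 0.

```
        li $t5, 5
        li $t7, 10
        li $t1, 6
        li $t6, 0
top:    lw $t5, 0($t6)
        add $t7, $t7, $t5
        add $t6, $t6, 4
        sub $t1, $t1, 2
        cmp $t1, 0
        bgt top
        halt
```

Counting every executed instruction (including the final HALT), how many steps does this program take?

$t5=5
$t7=10
$t1=6
$t6=0
$t5=M[0]=5
$t7=10+5=15
$t6=0+4=4
$t1=6-2=4
cmp $t1, 0  (cmp 4,0)
bgt top: taken
$t5=M[4]=27
$t7=15+27=42
$t6=4+4=8
$t1=4-2=2
cmp $t1, 0  (cmp 2,0)
bgt top: taken
$t5=M[8]=28
$t7=42+28=70
$t6=8+4=12
$t1=2-2=0
cmp $t1, 0  (cmp 0,0)
bgt top: not taken
halt.
Total executed instructions: 23.

23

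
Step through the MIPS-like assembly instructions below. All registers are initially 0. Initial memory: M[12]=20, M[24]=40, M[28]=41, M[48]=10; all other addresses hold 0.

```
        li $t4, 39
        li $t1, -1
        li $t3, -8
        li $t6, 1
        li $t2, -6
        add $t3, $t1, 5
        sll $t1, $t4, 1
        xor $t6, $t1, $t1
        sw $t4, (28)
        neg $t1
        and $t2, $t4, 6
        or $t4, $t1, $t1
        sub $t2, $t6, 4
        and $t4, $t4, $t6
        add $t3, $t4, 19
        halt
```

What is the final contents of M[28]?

39

li $t4, 39 → $t4=39
li $t1, -1 → $t1=-1
li $t3, -8 → $t3=-8
li $t6, 1 → $t6=1
li $t2, -6 → $t2=-6
add $t3, $t1, 5 → $t3=(-1)+5=4
sll $t1, $t4, 1 → $t1=39<<1=78
xor $t6, $t1, $t1 → $t6=78^78=0
sw $t4, (28) → M[28]=39
neg $t1 → $t1=-(78)=-78
and $t2, $t4, 6 → $t2=39&6=6
or $t4, $t1, $t1 → $t4=(-78)|(-78)=-78
sub $t2, $t6, 4 → $t2=0-4=-4
and $t4, $t4, $t6 → $t4=(-78)&0=0
add $t3, $t4, 19 → $t3=0+19=19
halt.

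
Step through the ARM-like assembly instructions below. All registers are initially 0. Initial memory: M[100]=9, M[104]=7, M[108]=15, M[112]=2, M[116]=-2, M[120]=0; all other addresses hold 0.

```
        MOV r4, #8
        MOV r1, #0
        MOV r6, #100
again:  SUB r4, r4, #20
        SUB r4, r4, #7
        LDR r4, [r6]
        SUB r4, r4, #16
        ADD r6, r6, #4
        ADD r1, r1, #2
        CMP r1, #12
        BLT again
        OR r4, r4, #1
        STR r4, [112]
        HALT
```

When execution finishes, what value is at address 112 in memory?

r4=8
r1=0
r6=100
r4=8-20=-12
r4=(-12)-7=-19
r4=M[100]=9
r4=9-16=-7
r6=100+4=104
r1=0+2=2
CMP r1, #12  (cmp 2,12)
BLT again: taken
r4=(-7)-20=-27
r4=(-27)-7=-34
r4=M[104]=7
r4=7-16=-9
r6=104+4=108
r1=2+2=4
CMP r1, #12  (cmp 4,12)
BLT again: taken
r4=(-9)-20=-29
r4=(-29)-7=-36
r4=M[108]=15
r4=15-16=-1
r6=108+4=112
r1=4+2=6
CMP r1, #12  (cmp 6,12)
BLT again: taken
r4=(-1)-20=-21
r4=(-21)-7=-28
r4=M[112]=2
r4=2-16=-14
r6=112+4=116
r1=6+2=8
CMP r1, #12  (cmp 8,12)
BLT again: taken
r4=(-14)-20=-34
r4=(-34)-7=-41
r4=M[116]=-2
r4=(-2)-16=-18
r6=116+4=120
r1=8+2=10
CMP r1, #12  (cmp 10,12)
BLT again: taken
r4=(-18)-20=-38
r4=(-38)-7=-45
r4=M[120]=0
r4=0-16=-16
r6=120+4=124
r1=10+2=12
CMP r1, #12  (cmp 12,12)
BLT again: not taken
r4=(-16)|1=-15
STR r4, [112] → M[112]=-15
halt.

-15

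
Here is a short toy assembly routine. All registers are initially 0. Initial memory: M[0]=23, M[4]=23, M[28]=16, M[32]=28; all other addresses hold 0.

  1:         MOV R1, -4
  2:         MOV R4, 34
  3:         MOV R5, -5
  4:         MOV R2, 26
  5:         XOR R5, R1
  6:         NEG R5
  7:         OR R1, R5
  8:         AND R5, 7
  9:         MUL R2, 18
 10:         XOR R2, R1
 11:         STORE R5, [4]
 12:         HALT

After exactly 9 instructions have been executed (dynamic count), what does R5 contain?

R1=-4
R4=34
R5=-5
R2=26
R5=(-5)^(-4)=7
R5=-(7)=-7
R1=(-4)|(-7)=-3
R5=(-7)&7=1
R2=26*18=468
After step 9: R5 = 1.

1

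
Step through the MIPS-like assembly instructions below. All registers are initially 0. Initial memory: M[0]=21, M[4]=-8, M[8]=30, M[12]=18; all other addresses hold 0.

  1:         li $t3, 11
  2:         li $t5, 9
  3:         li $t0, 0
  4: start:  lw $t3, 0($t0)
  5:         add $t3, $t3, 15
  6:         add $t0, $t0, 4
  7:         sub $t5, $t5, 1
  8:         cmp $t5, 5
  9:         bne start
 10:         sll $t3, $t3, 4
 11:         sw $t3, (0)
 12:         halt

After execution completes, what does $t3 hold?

528

li $t3, 11 → $t3=11
li $t5, 9 → $t5=9
li $t0, 0 → $t0=0
lw $t3, 0($t0) → $t3=M[0]=21
add $t3, $t3, 15 → $t3=21+15=36
add $t0, $t0, 4 → $t0=0+4=4
sub $t5, $t5, 1 → $t5=9-1=8
cmp $t5, 5  (cmp 8,5)
bne start: taken
lw $t3, 0($t0) → $t3=M[4]=-8
add $t3, $t3, 15 → $t3=(-8)+15=7
add $t0, $t0, 4 → $t0=4+4=8
sub $t5, $t5, 1 → $t5=8-1=7
cmp $t5, 5  (cmp 7,5)
bne start: taken
lw $t3, 0($t0) → $t3=M[8]=30
add $t3, $t3, 15 → $t3=30+15=45
add $t0, $t0, 4 → $t0=8+4=12
sub $t5, $t5, 1 → $t5=7-1=6
cmp $t5, 5  (cmp 6,5)
bne start: taken
lw $t3, 0($t0) → $t3=M[12]=18
add $t3, $t3, 15 → $t3=18+15=33
add $t0, $t0, 4 → $t0=12+4=16
sub $t5, $t5, 1 → $t5=6-1=5
cmp $t5, 5  (cmp 5,5)
bne start: not taken
sll $t3, $t3, 4 → $t3=33<<4=528
sw $t3, (0) → M[0]=528
halt.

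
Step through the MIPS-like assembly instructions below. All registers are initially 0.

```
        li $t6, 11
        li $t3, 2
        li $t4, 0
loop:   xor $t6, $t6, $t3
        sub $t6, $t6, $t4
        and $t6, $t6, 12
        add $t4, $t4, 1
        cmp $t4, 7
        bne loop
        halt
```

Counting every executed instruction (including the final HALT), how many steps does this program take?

46

li $t6, 11 → $t6=11
li $t3, 2 → $t3=2
li $t4, 0 → $t4=0
xor $t6, $t6, $t3 → $t6=11^2=9
sub $t6, $t6, $t4 → $t6=9-0=9
and $t6, $t6, 12 → $t6=9&12=8
add $t4, $t4, 1 → $t4=0+1=1
cmp $t4, 7  (cmp 1,7)
bne loop: taken
xor $t6, $t6, $t3 → $t6=8^2=10
sub $t6, $t6, $t4 → $t6=10-1=9
and $t6, $t6, 12 → $t6=9&12=8
add $t4, $t4, 1 → $t4=1+1=2
cmp $t4, 7  (cmp 2,7)
bne loop: taken
xor $t6, $t6, $t3 → $t6=8^2=10
sub $t6, $t6, $t4 → $t6=10-2=8
and $t6, $t6, 12 → $t6=8&12=8
add $t4, $t4, 1 → $t4=2+1=3
cmp $t4, 7  (cmp 3,7)
bne loop: taken
xor $t6, $t6, $t3 → $t6=8^2=10
sub $t6, $t6, $t4 → $t6=10-3=7
and $t6, $t6, 12 → $t6=7&12=4
add $t4, $t4, 1 → $t4=3+1=4
cmp $t4, 7  (cmp 4,7)
bne loop: taken
xor $t6, $t6, $t3 → $t6=4^2=6
sub $t6, $t6, $t4 → $t6=6-4=2
and $t6, $t6, 12 → $t6=2&12=0
add $t4, $t4, 1 → $t4=4+1=5
cmp $t4, 7  (cmp 5,7)
bne loop: taken
xor $t6, $t6, $t3 → $t6=0^2=2
sub $t6, $t6, $t4 → $t6=2-5=-3
and $t6, $t6, 12 → $t6=(-3)&12=12
add $t4, $t4, 1 → $t4=5+1=6
cmp $t4, 7  (cmp 6,7)
bne loop: taken
xor $t6, $t6, $t3 → $t6=12^2=14
sub $t6, $t6, $t4 → $t6=14-6=8
and $t6, $t6, 12 → $t6=8&12=8
add $t4, $t4, 1 → $t4=6+1=7
cmp $t4, 7  (cmp 7,7)
bne loop: not taken
halt.
Total executed instructions: 46.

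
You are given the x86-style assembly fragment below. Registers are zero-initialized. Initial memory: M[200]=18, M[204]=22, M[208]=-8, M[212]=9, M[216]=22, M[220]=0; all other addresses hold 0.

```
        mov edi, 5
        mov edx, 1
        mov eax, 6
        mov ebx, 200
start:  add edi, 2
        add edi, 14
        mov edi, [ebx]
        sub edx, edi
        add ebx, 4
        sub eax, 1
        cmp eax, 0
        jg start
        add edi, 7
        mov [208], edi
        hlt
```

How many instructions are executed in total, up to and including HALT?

55

edi=5
edx=1
eax=6
ebx=200
edi=5+2=7
edi=7+14=21
edi=M[200]=18
edx=1-18=-17
ebx=200+4=204
eax=6-1=5
cmp eax, 0  (cmp 5,0)
jg start: taken
edi=18+2=20
edi=20+14=34
edi=M[204]=22
edx=(-17)-22=-39
ebx=204+4=208
eax=5-1=4
cmp eax, 0  (cmp 4,0)
jg start: taken
edi=22+2=24
edi=24+14=38
edi=M[208]=-8
edx=(-39)-(-8)=-31
ebx=208+4=212
eax=4-1=3
cmp eax, 0  (cmp 3,0)
jg start: taken
edi=(-8)+2=-6
edi=(-6)+14=8
edi=M[212]=9
edx=(-31)-9=-40
ebx=212+4=216
eax=3-1=2
cmp eax, 0  (cmp 2,0)
jg start: taken
edi=9+2=11
edi=11+14=25
edi=M[216]=22
edx=(-40)-22=-62
ebx=216+4=220
eax=2-1=1
cmp eax, 0  (cmp 1,0)
jg start: taken
edi=22+2=24
edi=24+14=38
edi=M[220]=0
edx=(-62)-0=-62
ebx=220+4=224
eax=1-1=0
cmp eax, 0  (cmp 0,0)
jg start: not taken
edi=0+7=7
mov [208], edi → M[208]=7
halt.
Total executed instructions: 55.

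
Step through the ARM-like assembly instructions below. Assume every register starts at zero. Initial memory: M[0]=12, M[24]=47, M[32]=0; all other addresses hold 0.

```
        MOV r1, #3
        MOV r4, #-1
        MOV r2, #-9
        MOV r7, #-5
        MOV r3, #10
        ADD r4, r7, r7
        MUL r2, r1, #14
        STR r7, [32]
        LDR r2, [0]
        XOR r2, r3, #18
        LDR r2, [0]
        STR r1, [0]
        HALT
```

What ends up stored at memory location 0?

3

MOV r1, #3 → r1=3
MOV r4, #-1 → r4=-1
MOV r2, #-9 → r2=-9
MOV r7, #-5 → r7=-5
MOV r3, #10 → r3=10
ADD r4, r7, r7 → r4=(-5)+(-5)=-10
MUL r2, r1, #14 → r2=3*14=42
STR r7, [32] → M[32]=-5
LDR r2, [0] → r2=M[0]=12
XOR r2, r3, #18 → r2=10^18=24
LDR r2, [0] → r2=M[0]=12
STR r1, [0] → M[0]=3
halt.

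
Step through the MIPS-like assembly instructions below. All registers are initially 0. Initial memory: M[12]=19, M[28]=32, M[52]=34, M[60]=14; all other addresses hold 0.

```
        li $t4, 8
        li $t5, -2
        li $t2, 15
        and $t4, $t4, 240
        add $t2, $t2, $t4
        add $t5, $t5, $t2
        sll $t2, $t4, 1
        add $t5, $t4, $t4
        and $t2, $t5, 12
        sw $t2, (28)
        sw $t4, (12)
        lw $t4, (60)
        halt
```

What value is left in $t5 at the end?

0

li $t4, 8 → $t4=8
li $t5, -2 → $t5=-2
li $t2, 15 → $t2=15
and $t4, $t4, 240 → $t4=8&240=0
add $t2, $t2, $t4 → $t2=15+0=15
add $t5, $t5, $t2 → $t5=(-2)+15=13
sll $t2, $t4, 1 → $t2=0<<1=0
add $t5, $t4, $t4 → $t5=0+0=0
and $t2, $t5, 12 → $t2=0&12=0
sw $t2, (28) → M[28]=0
sw $t4, (12) → M[12]=0
lw $t4, (60) → $t4=M[60]=14
halt.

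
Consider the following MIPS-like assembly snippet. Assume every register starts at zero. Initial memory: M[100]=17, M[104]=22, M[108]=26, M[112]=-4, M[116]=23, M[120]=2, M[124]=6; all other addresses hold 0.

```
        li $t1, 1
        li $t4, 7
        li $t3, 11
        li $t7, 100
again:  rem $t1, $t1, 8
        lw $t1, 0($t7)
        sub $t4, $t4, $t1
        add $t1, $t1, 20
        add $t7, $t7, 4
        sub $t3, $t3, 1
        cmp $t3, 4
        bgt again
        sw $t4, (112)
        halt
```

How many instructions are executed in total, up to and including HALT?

after li $t1, 1: $t1=1
after li $t4, 7: $t4=7
after li $t3, 11: $t3=11
after li $t7, 100: $t7=100
after rem $t1, $t1, 8: $t1=1%8=1
after lw $t1, 0($t7): $t1=M[100]=17
after sub $t4, $t4, $t1: $t4=7-17=-10
after add $t1, $t1, 20: $t1=17+20=37
after add $t7, $t7, 4: $t7=100+4=104
after sub $t3, $t3, 1: $t3=11-1=10
cmp $t3, 4  (cmp 10,4)
bgt again: taken
after rem $t1, $t1, 8: $t1=37%8=5
after lw $t1, 0($t7): $t1=M[104]=22
after sub $t4, $t4, $t1: $t4=(-10)-22=-32
after add $t1, $t1, 20: $t1=22+20=42
after add $t7, $t7, 4: $t7=104+4=108
after sub $t3, $t3, 1: $t3=10-1=9
cmp $t3, 4  (cmp 9,4)
bgt again: taken
after rem $t1, $t1, 8: $t1=42%8=2
after lw $t1, 0($t7): $t1=M[108]=26
after sub $t4, $t4, $t1: $t4=(-32)-26=-58
after add $t1, $t1, 20: $t1=26+20=46
after add $t7, $t7, 4: $t7=108+4=112
after sub $t3, $t3, 1: $t3=9-1=8
cmp $t3, 4  (cmp 8,4)
bgt again: taken
after rem $t1, $t1, 8: $t1=46%8=6
after lw $t1, 0($t7): $t1=M[112]=-4
after sub $t4, $t4, $t1: $t4=(-58)-(-4)=-54
after add $t1, $t1, 20: $t1=(-4)+20=16
after add $t7, $t7, 4: $t7=112+4=116
after sub $t3, $t3, 1: $t3=8-1=7
cmp $t3, 4  (cmp 7,4)
bgt again: taken
after rem $t1, $t1, 8: $t1=16%8=0
after lw $t1, 0($t7): $t1=M[116]=23
after sub $t4, $t4, $t1: $t4=(-54)-23=-77
after add $t1, $t1, 20: $t1=23+20=43
after add $t7, $t7, 4: $t7=116+4=120
after sub $t3, $t3, 1: $t3=7-1=6
cmp $t3, 4  (cmp 6,4)
bgt again: taken
after rem $t1, $t1, 8: $t1=43%8=3
after lw $t1, 0($t7): $t1=M[120]=2
after sub $t4, $t4, $t1: $t4=(-77)-2=-79
after add $t1, $t1, 20: $t1=2+20=22
after add $t7, $t7, 4: $t7=120+4=124
after sub $t3, $t3, 1: $t3=6-1=5
cmp $t3, 4  (cmp 5,4)
bgt again: taken
after rem $t1, $t1, 8: $t1=22%8=6
after lw $t1, 0($t7): $t1=M[124]=6
after sub $t4, $t4, $t1: $t4=(-79)-6=-85
after add $t1, $t1, 20: $t1=6+20=26
after add $t7, $t7, 4: $t7=124+4=128
after sub $t3, $t3, 1: $t3=5-1=4
cmp $t3, 4  (cmp 4,4)
bgt again: not taken
sw $t4, (112) → M[112]=-85
halt.
Total executed instructions: 62.

62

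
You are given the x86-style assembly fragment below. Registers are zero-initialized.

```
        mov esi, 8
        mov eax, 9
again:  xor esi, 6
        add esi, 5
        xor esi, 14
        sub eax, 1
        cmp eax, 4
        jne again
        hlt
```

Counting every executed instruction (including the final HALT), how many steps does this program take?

33

mov esi, 8 → esi=8
mov eax, 9 → eax=9
xor esi, 6 → esi=8^6=14
add esi, 5 → esi=14+5=19
xor esi, 14 → esi=19^14=29
sub eax, 1 → eax=9-1=8
cmp eax, 4  (cmp 8,4)
jne again: taken
xor esi, 6 → esi=29^6=27
add esi, 5 → esi=27+5=32
xor esi, 14 → esi=32^14=46
sub eax, 1 → eax=8-1=7
cmp eax, 4  (cmp 7,4)
jne again: taken
xor esi, 6 → esi=46^6=40
add esi, 5 → esi=40+5=45
xor esi, 14 → esi=45^14=35
sub eax, 1 → eax=7-1=6
cmp eax, 4  (cmp 6,4)
jne again: taken
xor esi, 6 → esi=35^6=37
add esi, 5 → esi=37+5=42
xor esi, 14 → esi=42^14=36
sub eax, 1 → eax=6-1=5
cmp eax, 4  (cmp 5,4)
jne again: taken
xor esi, 6 → esi=36^6=34
add esi, 5 → esi=34+5=39
xor esi, 14 → esi=39^14=41
sub eax, 1 → eax=5-1=4
cmp eax, 4  (cmp 4,4)
jne again: not taken
halt.
Total executed instructions: 33.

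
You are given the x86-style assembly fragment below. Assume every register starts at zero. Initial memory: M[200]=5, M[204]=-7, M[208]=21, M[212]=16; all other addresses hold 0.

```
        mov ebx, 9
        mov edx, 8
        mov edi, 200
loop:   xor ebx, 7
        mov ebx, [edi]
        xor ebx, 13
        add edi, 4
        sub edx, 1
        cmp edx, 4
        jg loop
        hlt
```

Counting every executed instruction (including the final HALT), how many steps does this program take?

after mov ebx, 9: ebx=9
after mov edx, 8: edx=8
after mov edi, 200: edi=200
after xor ebx, 7: ebx=9^7=14
after mov ebx, [edi]: ebx=M[200]=5
after xor ebx, 13: ebx=5^13=8
after add edi, 4: edi=200+4=204
after sub edx, 1: edx=8-1=7
cmp edx, 4  (cmp 7,4)
jg loop: taken
after xor ebx, 7: ebx=8^7=15
after mov ebx, [edi]: ebx=M[204]=-7
after xor ebx, 13: ebx=(-7)^13=-12
after add edi, 4: edi=204+4=208
after sub edx, 1: edx=7-1=6
cmp edx, 4  (cmp 6,4)
jg loop: taken
after xor ebx, 7: ebx=(-12)^7=-13
after mov ebx, [edi]: ebx=M[208]=21
after xor ebx, 13: ebx=21^13=24
after add edi, 4: edi=208+4=212
after sub edx, 1: edx=6-1=5
cmp edx, 4  (cmp 5,4)
jg loop: taken
after xor ebx, 7: ebx=24^7=31
after mov ebx, [edi]: ebx=M[212]=16
after xor ebx, 13: ebx=16^13=29
after add edi, 4: edi=212+4=216
after sub edx, 1: edx=5-1=4
cmp edx, 4  (cmp 4,4)
jg loop: not taken
halt.
Total executed instructions: 32.

32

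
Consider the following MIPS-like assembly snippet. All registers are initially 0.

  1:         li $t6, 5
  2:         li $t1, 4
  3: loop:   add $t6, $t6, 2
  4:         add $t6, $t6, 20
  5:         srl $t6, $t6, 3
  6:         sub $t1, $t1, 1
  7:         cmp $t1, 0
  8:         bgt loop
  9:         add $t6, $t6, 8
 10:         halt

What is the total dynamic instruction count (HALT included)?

li $t6, 5 → $t6=5
li $t1, 4 → $t1=4
add $t6, $t6, 2 → $t6=5+2=7
add $t6, $t6, 20 → $t6=7+20=27
srl $t6, $t6, 3 → $t6=27>>3=3
sub $t1, $t1, 1 → $t1=4-1=3
cmp $t1, 0  (cmp 3,0)
bgt loop: taken
add $t6, $t6, 2 → $t6=3+2=5
add $t6, $t6, 20 → $t6=5+20=25
srl $t6, $t6, 3 → $t6=25>>3=3
sub $t1, $t1, 1 → $t1=3-1=2
cmp $t1, 0  (cmp 2,0)
bgt loop: taken
add $t6, $t6, 2 → $t6=3+2=5
add $t6, $t6, 20 → $t6=5+20=25
srl $t6, $t6, 3 → $t6=25>>3=3
sub $t1, $t1, 1 → $t1=2-1=1
cmp $t1, 0  (cmp 1,0)
bgt loop: taken
add $t6, $t6, 2 → $t6=3+2=5
add $t6, $t6, 20 → $t6=5+20=25
srl $t6, $t6, 3 → $t6=25>>3=3
sub $t1, $t1, 1 → $t1=1-1=0
cmp $t1, 0  (cmp 0,0)
bgt loop: not taken
add $t6, $t6, 8 → $t6=3+8=11
halt.
Total executed instructions: 28.

28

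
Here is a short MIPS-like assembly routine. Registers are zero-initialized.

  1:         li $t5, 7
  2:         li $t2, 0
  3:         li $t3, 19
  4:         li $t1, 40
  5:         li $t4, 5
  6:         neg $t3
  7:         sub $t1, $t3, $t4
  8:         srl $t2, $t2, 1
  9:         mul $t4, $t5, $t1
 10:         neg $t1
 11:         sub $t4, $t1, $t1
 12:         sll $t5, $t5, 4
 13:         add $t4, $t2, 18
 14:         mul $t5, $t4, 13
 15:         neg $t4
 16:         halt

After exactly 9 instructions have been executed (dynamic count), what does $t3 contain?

-19

li $t5, 7 → $t5=7
li $t2, 0 → $t2=0
li $t3, 19 → $t3=19
li $t1, 40 → $t1=40
li $t4, 5 → $t4=5
neg $t3 → $t3=-(19)=-19
sub $t1, $t3, $t4 → $t1=(-19)-5=-24
srl $t2, $t2, 1 → $t2=0>>1=0
mul $t4, $t5, $t1 → $t4=7*(-24)=-168
After step 9: $t3 = -19.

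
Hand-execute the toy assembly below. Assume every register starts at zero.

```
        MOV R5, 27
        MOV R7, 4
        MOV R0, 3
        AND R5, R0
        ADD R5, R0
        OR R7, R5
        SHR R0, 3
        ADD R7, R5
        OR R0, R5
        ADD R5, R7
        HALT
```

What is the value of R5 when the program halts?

18

R5=27
R7=4
R0=3
R5=27&3=3
R5=3+3=6
R7=4|6=6
R0=3>>3=0
R7=6+6=12
R0=0|6=6
R5=6+12=18
halt.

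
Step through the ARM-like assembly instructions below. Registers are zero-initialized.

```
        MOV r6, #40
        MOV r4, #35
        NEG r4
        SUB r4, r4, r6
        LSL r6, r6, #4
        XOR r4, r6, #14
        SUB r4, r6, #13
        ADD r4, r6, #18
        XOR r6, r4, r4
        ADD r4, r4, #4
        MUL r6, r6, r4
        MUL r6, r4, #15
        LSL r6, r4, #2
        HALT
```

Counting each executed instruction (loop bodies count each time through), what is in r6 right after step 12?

r6=40
r4=35
r4=-(35)=-35
r4=(-35)-40=-75
r6=40<<4=640
r4=640^14=654
r4=640-13=627
r4=640+18=658
r6=658^658=0
r4=658+4=662
r6=0*662=0
r6=662*15=9930
After step 12: r6 = 9930.

9930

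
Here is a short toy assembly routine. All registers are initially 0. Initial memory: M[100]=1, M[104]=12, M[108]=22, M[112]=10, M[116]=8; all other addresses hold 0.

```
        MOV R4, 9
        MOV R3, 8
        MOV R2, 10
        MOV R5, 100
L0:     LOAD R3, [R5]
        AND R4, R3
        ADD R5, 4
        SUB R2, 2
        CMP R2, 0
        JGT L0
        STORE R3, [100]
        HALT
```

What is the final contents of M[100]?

R4=9
R3=8
R2=10
R5=100
R3=M[100]=1
R4=9&1=1
R5=100+4=104
R2=10-2=8
CMP R2, 0  (cmp 8,0)
JGT L0: taken
R3=M[104]=12
R4=1&12=0
R5=104+4=108
R2=8-2=6
CMP R2, 0  (cmp 6,0)
JGT L0: taken
R3=M[108]=22
R4=0&22=0
R5=108+4=112
R2=6-2=4
CMP R2, 0  (cmp 4,0)
JGT L0: taken
R3=M[112]=10
R4=0&10=0
R5=112+4=116
R2=4-2=2
CMP R2, 0  (cmp 2,0)
JGT L0: taken
R3=M[116]=8
R4=0&8=0
R5=116+4=120
R2=2-2=0
CMP R2, 0  (cmp 0,0)
JGT L0: not taken
STORE R3, [100] → M[100]=8
halt.

8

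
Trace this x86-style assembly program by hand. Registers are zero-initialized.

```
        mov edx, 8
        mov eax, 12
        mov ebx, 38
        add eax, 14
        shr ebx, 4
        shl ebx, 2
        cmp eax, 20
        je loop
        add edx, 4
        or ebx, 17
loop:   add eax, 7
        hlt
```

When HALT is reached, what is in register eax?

33

after mov edx, 8: edx=8
after mov eax, 12: eax=12
after mov ebx, 38: ebx=38
after add eax, 14: eax=12+14=26
after shr ebx, 4: ebx=38>>4=2
after shl ebx, 2: ebx=2<<2=8
cmp eax, 20  (cmp 26,20)
je loop: not taken
after add edx, 4: edx=8+4=12
after or ebx, 17: ebx=8|17=25
after add eax, 7: eax=26+7=33
halt.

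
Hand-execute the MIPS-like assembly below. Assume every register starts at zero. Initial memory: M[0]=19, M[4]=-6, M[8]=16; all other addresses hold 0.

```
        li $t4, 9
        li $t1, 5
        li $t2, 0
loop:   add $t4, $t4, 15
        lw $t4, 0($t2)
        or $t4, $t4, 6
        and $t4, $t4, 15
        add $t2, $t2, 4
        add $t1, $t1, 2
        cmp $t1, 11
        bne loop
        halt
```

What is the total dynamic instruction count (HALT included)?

28

after li $t4, 9: $t4=9
after li $t1, 5: $t1=5
after li $t2, 0: $t2=0
after add $t4, $t4, 15: $t4=9+15=24
after lw $t4, 0($t2): $t4=M[0]=19
after or $t4, $t4, 6: $t4=19|6=23
after and $t4, $t4, 15: $t4=23&15=7
after add $t2, $t2, 4: $t2=0+4=4
after add $t1, $t1, 2: $t1=5+2=7
cmp $t1, 11  (cmp 7,11)
bne loop: taken
after add $t4, $t4, 15: $t4=7+15=22
after lw $t4, 0($t2): $t4=M[4]=-6
after or $t4, $t4, 6: $t4=(-6)|6=-2
after and $t4, $t4, 15: $t4=(-2)&15=14
after add $t2, $t2, 4: $t2=4+4=8
after add $t1, $t1, 2: $t1=7+2=9
cmp $t1, 11  (cmp 9,11)
bne loop: taken
after add $t4, $t4, 15: $t4=14+15=29
after lw $t4, 0($t2): $t4=M[8]=16
after or $t4, $t4, 6: $t4=16|6=22
after and $t4, $t4, 15: $t4=22&15=6
after add $t2, $t2, 4: $t2=8+4=12
after add $t1, $t1, 2: $t1=9+2=11
cmp $t1, 11  (cmp 11,11)
bne loop: not taken
halt.
Total executed instructions: 28.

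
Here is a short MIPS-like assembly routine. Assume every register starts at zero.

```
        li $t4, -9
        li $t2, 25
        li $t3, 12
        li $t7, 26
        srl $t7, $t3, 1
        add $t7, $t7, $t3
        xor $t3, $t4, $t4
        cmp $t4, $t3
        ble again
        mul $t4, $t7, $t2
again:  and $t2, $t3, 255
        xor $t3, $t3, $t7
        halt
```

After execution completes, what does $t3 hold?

after li $t4, -9: $t4=-9
after li $t2, 25: $t2=25
after li $t3, 12: $t3=12
after li $t7, 26: $t7=26
after srl $t7, $t3, 1: $t7=12>>1=6
after add $t7, $t7, $t3: $t7=6+12=18
after xor $t3, $t4, $t4: $t3=(-9)^(-9)=0
cmp $t4, $t3  (cmp -9,0)
ble again: taken
after and $t2, $t3, 255: $t2=0&255=0
after xor $t3, $t3, $t7: $t3=0^18=18
halt.

18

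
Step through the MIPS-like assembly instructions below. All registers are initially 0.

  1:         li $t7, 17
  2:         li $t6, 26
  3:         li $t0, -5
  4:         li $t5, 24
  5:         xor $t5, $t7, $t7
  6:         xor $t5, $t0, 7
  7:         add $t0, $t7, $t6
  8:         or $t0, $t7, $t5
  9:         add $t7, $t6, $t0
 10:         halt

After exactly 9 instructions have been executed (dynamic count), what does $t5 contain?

-4

li $t7, 17 → $t7=17
li $t6, 26 → $t6=26
li $t0, -5 → $t0=-5
li $t5, 24 → $t5=24
xor $t5, $t7, $t7 → $t5=17^17=0
xor $t5, $t0, 7 → $t5=(-5)^7=-4
add $t0, $t7, $t6 → $t0=17+26=43
or $t0, $t7, $t5 → $t0=17|(-4)=-3
add $t7, $t6, $t0 → $t7=26+(-3)=23
After step 9: $t5 = -4.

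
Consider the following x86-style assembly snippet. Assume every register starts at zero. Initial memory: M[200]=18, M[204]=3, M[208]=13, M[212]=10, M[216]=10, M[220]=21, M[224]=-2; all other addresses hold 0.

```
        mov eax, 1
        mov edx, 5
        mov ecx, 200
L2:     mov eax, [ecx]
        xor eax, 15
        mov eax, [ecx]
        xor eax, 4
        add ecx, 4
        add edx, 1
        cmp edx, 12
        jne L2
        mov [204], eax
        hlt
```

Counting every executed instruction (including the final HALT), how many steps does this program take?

eax=1
edx=5
ecx=200
eax=M[200]=18
eax=18^15=29
eax=M[200]=18
eax=18^4=22
ecx=200+4=204
edx=5+1=6
cmp edx, 12  (cmp 6,12)
jne L2: taken
eax=M[204]=3
eax=3^15=12
eax=M[204]=3
eax=3^4=7
ecx=204+4=208
edx=6+1=7
cmp edx, 12  (cmp 7,12)
jne L2: taken
eax=M[208]=13
eax=13^15=2
eax=M[208]=13
eax=13^4=9
ecx=208+4=212
edx=7+1=8
cmp edx, 12  (cmp 8,12)
jne L2: taken
eax=M[212]=10
eax=10^15=5
eax=M[212]=10
eax=10^4=14
ecx=212+4=216
edx=8+1=9
cmp edx, 12  (cmp 9,12)
jne L2: taken
eax=M[216]=10
eax=10^15=5
eax=M[216]=10
eax=10^4=14
ecx=216+4=220
edx=9+1=10
cmp edx, 12  (cmp 10,12)
jne L2: taken
eax=M[220]=21
eax=21^15=26
eax=M[220]=21
eax=21^4=17
ecx=220+4=224
edx=10+1=11
cmp edx, 12  (cmp 11,12)
jne L2: taken
eax=M[224]=-2
eax=(-2)^15=-15
eax=M[224]=-2
eax=(-2)^4=-6
ecx=224+4=228
edx=11+1=12
cmp edx, 12  (cmp 12,12)
jne L2: not taken
mov [204], eax → M[204]=-6
halt.
Total executed instructions: 61.

61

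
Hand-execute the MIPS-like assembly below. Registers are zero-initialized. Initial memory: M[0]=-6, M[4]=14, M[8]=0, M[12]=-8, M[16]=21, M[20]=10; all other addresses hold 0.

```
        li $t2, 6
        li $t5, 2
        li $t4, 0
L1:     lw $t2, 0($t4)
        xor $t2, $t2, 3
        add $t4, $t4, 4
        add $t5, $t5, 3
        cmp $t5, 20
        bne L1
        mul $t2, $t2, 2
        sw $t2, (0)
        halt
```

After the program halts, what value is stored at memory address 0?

after li $t2, 6: $t2=6
after li $t5, 2: $t5=2
after li $t4, 0: $t4=0
after lw $t2, 0($t4): $t2=M[0]=-6
after xor $t2, $t2, 3: $t2=(-6)^3=-7
after add $t4, $t4, 4: $t4=0+4=4
after add $t5, $t5, 3: $t5=2+3=5
cmp $t5, 20  (cmp 5,20)
bne L1: taken
after lw $t2, 0($t4): $t2=M[4]=14
after xor $t2, $t2, 3: $t2=14^3=13
after add $t4, $t4, 4: $t4=4+4=8
after add $t5, $t5, 3: $t5=5+3=8
cmp $t5, 20  (cmp 8,20)
bne L1: taken
after lw $t2, 0($t4): $t2=M[8]=0
after xor $t2, $t2, 3: $t2=0^3=3
after add $t4, $t4, 4: $t4=8+4=12
after add $t5, $t5, 3: $t5=8+3=11
cmp $t5, 20  (cmp 11,20)
bne L1: taken
after lw $t2, 0($t4): $t2=M[12]=-8
after xor $t2, $t2, 3: $t2=(-8)^3=-5
after add $t4, $t4, 4: $t4=12+4=16
after add $t5, $t5, 3: $t5=11+3=14
cmp $t5, 20  (cmp 14,20)
bne L1: taken
after lw $t2, 0($t4): $t2=M[16]=21
after xor $t2, $t2, 3: $t2=21^3=22
after add $t4, $t4, 4: $t4=16+4=20
after add $t5, $t5, 3: $t5=14+3=17
cmp $t5, 20  (cmp 17,20)
bne L1: taken
after lw $t2, 0($t4): $t2=M[20]=10
after xor $t2, $t2, 3: $t2=10^3=9
after add $t4, $t4, 4: $t4=20+4=24
after add $t5, $t5, 3: $t5=17+3=20
cmp $t5, 20  (cmp 20,20)
bne L1: not taken
after mul $t2, $t2, 2: $t2=9*2=18
sw $t2, (0) → M[0]=18
halt.

18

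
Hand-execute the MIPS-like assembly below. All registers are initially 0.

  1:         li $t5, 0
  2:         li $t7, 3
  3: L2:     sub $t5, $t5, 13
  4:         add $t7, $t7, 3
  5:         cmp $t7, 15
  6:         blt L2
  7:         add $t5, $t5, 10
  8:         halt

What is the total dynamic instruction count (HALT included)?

$t5=0
$t7=3
$t5=0-13=-13
$t7=3+3=6
cmp $t7, 15  (cmp 6,15)
blt L2: taken
$t5=(-13)-13=-26
$t7=6+3=9
cmp $t7, 15  (cmp 9,15)
blt L2: taken
$t5=(-26)-13=-39
$t7=9+3=12
cmp $t7, 15  (cmp 12,15)
blt L2: taken
$t5=(-39)-13=-52
$t7=12+3=15
cmp $t7, 15  (cmp 15,15)
blt L2: not taken
$t5=(-52)+10=-42
halt.
Total executed instructions: 20.

20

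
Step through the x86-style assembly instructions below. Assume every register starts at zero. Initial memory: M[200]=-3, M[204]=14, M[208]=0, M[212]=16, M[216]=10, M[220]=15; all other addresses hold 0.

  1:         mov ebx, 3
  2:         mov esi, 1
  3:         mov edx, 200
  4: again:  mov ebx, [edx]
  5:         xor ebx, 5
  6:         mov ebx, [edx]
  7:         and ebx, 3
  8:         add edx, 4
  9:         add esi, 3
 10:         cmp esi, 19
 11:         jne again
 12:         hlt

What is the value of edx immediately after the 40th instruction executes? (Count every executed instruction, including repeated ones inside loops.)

mov ebx, 3 → ebx=3
mov esi, 1 → esi=1
mov edx, 200 → edx=200
mov ebx, [edx] → ebx=M[200]=-3
xor ebx, 5 → ebx=(-3)^5=-8
mov ebx, [edx] → ebx=M[200]=-3
and ebx, 3 → ebx=(-3)&3=1
add edx, 4 → edx=200+4=204
add esi, 3 → esi=1+3=4
cmp esi, 19  (cmp 4,19)
jne again: taken
mov ebx, [edx] → ebx=M[204]=14
xor ebx, 5 → ebx=14^5=11
mov ebx, [edx] → ebx=M[204]=14
and ebx, 3 → ebx=14&3=2
add edx, 4 → edx=204+4=208
add esi, 3 → esi=4+3=7
cmp esi, 19  (cmp 7,19)
jne again: taken
mov ebx, [edx] → ebx=M[208]=0
xor ebx, 5 → ebx=0^5=5
mov ebx, [edx] → ebx=M[208]=0
and ebx, 3 → ebx=0&3=0
add edx, 4 → edx=208+4=212
add esi, 3 → esi=7+3=10
cmp esi, 19  (cmp 10,19)
jne again: taken
mov ebx, [edx] → ebx=M[212]=16
xor ebx, 5 → ebx=16^5=21
mov ebx, [edx] → ebx=M[212]=16
and ebx, 3 → ebx=16&3=0
add edx, 4 → edx=212+4=216
add esi, 3 → esi=10+3=13
cmp esi, 19  (cmp 13,19)
jne again: taken
mov ebx, [edx] → ebx=M[216]=10
xor ebx, 5 → ebx=10^5=15
mov ebx, [edx] → ebx=M[216]=10
and ebx, 3 → ebx=10&3=2
add edx, 4 → edx=216+4=220
After step 40: edx = 220.

220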